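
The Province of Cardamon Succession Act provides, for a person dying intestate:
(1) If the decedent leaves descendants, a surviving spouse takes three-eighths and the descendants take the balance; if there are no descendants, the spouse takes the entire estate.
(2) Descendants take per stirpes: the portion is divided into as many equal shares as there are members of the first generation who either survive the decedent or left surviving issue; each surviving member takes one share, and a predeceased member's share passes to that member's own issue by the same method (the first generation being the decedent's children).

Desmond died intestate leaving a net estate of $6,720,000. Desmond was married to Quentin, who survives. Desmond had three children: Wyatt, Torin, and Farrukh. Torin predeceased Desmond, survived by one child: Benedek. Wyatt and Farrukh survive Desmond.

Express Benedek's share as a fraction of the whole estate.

Benedek receives 5/24 of the estate.

Quentin takes three-eighths of $6,720,000 = $2,520,000. The remaining $4,200,000 passes to the descendants.
The descendants' portion ($4,200,000) is divided into 3 shares of $1,400,000: Wyatt and Farrukh each take $1,400,000; Torin's $1,400,000 share passes to Torin's issue.
Torin's share ($1,400,000) passes entirely to Benedek.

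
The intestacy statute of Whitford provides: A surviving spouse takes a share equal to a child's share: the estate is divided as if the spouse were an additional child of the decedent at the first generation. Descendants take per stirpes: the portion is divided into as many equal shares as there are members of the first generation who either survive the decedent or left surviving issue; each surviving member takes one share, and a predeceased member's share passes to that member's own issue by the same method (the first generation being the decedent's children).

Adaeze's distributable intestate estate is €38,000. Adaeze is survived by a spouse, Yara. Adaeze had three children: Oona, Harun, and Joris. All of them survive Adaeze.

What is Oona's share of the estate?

The spouse counts as an additional share at the children's level, so there are 4 primary shares of €9,500. Yara takes one such share (€9,500).
The children's combined portion (€28,500) is divided into 3 shares of €9,500: Oona, Harun, and Joris each take €9,500.

Oona receives €9,500.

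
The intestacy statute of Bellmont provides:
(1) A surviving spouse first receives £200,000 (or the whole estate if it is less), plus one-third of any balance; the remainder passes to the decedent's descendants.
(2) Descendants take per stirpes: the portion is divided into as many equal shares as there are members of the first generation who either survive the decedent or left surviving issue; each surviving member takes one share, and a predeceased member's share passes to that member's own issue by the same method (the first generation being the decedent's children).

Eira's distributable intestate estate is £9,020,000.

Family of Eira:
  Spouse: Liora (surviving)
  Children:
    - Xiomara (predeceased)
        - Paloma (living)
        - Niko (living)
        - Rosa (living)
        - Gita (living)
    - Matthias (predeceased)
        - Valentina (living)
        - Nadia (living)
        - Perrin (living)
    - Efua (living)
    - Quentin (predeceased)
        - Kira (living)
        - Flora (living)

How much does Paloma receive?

Paloma receives £367,500.

Liora first takes £200,000, leaving a balance of £8,820,000. Liora then takes one-third of the balance (£2,940,000), for a total of £3,140,000. The remaining £5,880,000 passes to the descendants.
The descendants' portion (£5,880,000) is divided into 4 shares of £1,470,000: Efua takes £1,470,000; Xiomara's £1,470,000 share passes to Xiomara's issue; Matthias's £1,470,000 share passes to Matthias's issue; Quentin's £1,470,000 share passes to Quentin's issue.
Xiomara's share (£1,470,000) is divided into 4 shares of £367,500: Paloma, Niko, Rosa, and Gita each take £367,500.
Matthias's share (£1,470,000) is divided into 3 shares of £490,000: Valentina, Nadia, and Perrin each take £490,000.
Quentin's share (£1,470,000) is divided into 2 shares of £735,000: Kira and Flora each take £735,000.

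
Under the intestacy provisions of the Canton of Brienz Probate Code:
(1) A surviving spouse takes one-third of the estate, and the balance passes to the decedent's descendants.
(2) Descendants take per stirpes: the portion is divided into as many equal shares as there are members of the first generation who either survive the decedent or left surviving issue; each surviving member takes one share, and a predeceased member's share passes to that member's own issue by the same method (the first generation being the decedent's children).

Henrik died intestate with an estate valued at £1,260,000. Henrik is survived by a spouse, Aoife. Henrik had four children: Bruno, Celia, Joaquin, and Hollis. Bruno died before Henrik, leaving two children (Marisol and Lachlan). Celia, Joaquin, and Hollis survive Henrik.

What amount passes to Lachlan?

Lachlan receives £105,000.

Aoife takes one-third of £1,260,000 = £420,000. The remaining £840,000 passes to the descendants.
The descendants' portion (£840,000) is divided into 4 shares of £210,000: Celia, Joaquin, and Hollis each take £210,000; Bruno's £210,000 share passes to Bruno's issue.
Bruno's share (£210,000) is divided into 2 shares of £105,000: Marisol and Lachlan each take £105,000.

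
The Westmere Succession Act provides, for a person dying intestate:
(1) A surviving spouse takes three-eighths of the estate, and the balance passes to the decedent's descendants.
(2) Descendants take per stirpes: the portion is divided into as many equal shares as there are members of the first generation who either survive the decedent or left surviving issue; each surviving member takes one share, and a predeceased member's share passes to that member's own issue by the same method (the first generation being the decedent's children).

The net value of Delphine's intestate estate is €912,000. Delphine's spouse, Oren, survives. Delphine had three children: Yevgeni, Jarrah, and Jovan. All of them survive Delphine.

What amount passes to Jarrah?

Oren takes three-eighths of €912,000 = €342,000. The remaining €570,000 passes to the descendants.
The descendants' portion (€570,000) is divided into 3 shares of €190,000: Yevgeni, Jarrah, and Jovan each take €190,000.

Jarrah receives €190,000.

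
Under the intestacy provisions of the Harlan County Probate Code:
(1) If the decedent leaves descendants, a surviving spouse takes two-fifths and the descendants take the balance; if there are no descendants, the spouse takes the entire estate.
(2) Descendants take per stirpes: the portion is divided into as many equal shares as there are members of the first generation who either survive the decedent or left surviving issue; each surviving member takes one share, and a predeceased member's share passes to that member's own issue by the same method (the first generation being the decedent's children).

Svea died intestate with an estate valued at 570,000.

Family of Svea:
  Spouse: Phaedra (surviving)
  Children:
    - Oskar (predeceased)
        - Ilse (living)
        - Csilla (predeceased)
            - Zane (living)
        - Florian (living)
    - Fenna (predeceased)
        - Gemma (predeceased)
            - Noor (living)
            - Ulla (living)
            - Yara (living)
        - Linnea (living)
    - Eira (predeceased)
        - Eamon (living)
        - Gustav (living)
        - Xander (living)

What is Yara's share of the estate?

Yara receives 19,000.

Phaedra takes two-fifths of 570,000 = 228,000. The remaining 342,000 passes to the descendants.
The descendants' portion (342,000) is divided into 3 shares of 114,000: Oskar's 114,000 share passes to Oskar's issue; Fenna's 114,000 share passes to Fenna's issue; Eira's 114,000 share passes to Eira's issue.
Oskar's share (114,000) is divided into 3 shares of 38,000: Ilse and Florian each take 38,000; Csilla's 38,000 share passes to Csilla's issue.
Csilla's share (38,000) passes entirely to Zane.
Fenna's share (114,000) is divided into 2 shares of 57,000: Linnea takes 57,000; Gemma's 57,000 share passes to Gemma's issue.
Gemma's share (57,000) is divided into 3 shares of 19,000: Noor, Ulla, and Yara each take 19,000.
Eira's share (114,000) is divided into 3 shares of 38,000: Eamon, Gustav, and Xander each take 38,000.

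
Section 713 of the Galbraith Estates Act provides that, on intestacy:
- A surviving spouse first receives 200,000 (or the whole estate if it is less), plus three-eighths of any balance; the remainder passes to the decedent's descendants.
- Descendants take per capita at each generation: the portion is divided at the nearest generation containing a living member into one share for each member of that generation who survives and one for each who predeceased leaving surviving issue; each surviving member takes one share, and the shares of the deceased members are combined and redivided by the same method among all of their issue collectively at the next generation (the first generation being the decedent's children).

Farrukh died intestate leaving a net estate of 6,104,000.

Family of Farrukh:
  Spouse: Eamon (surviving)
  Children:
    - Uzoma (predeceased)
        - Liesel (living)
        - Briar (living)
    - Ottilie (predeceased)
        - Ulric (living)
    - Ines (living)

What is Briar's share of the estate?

Briar receives 820,000.

Eamon first takes 200,000, leaving a balance of 5,904,000. Eamon then takes three-eighths of the balance (2,214,000), for a total of 2,414,000. The remaining 3,690,000 passes to the descendants.
The descendants' portion (3,690,000) is divided at the children's generation into 3 shares of 1,230,000. Ines takes 1,230,000. The 2 shares of the deceased (Uzoma and Ottilie) are combined into a pool of 2,460,000.
That pool (2,460,000) is divided at the grandchildren's generation equally among Liesel, Briar, and Ulric: 820,000 each.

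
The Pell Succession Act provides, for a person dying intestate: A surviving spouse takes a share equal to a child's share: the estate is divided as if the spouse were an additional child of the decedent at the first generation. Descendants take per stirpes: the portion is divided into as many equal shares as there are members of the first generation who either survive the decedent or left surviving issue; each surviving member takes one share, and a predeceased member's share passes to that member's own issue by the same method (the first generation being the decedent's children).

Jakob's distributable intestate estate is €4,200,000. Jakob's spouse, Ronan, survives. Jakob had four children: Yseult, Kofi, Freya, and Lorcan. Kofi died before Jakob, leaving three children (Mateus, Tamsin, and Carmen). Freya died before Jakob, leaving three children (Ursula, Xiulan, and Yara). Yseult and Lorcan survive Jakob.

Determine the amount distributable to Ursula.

Ursula receives €280,000.

The spouse counts as an additional share at the children's level, so there are 5 primary shares of €840,000. Ronan takes one such share (€840,000).
The children's combined portion (€3,360,000) is divided into 4 shares of €840,000: Yseult and Lorcan each take €840,000; Kofi's €840,000 share passes to Kofi's issue; Freya's €840,000 share passes to Freya's issue.
Kofi's share (€840,000) is divided into 3 shares of €280,000: Mateus, Tamsin, and Carmen each take €280,000.
Freya's share (€840,000) is divided into 3 shares of €280,000: Ursula, Xiulan, and Yara each take €280,000.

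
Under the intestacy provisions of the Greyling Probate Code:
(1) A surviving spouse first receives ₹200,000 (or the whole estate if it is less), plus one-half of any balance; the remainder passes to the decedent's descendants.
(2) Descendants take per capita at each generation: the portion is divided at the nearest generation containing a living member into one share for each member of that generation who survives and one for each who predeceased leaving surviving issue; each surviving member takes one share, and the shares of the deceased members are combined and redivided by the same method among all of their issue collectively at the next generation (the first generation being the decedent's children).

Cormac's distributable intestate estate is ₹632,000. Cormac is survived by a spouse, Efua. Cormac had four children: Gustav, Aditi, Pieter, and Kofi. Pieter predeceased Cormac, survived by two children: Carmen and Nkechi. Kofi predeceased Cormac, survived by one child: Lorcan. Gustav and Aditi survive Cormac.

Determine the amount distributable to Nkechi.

Efua first takes ₹200,000, leaving a balance of ₹432,000. Efua then takes one-half of the balance (₹216,000), for a total of ₹416,000. The remaining ₹216,000 passes to the descendants.
The descendants' portion (₹216,000) is divided at the children's generation into 4 shares of ₹54,000. Gustav and Aditi each take ₹54,000. The 2 shares of the deceased (Pieter and Kofi) are combined into a pool of ₹108,000.
That pool (₹108,000) is divided at the grandchildren's generation equally among Carmen, Nkechi, and Lorcan: ₹36,000 each.

Nkechi receives ₹36,000.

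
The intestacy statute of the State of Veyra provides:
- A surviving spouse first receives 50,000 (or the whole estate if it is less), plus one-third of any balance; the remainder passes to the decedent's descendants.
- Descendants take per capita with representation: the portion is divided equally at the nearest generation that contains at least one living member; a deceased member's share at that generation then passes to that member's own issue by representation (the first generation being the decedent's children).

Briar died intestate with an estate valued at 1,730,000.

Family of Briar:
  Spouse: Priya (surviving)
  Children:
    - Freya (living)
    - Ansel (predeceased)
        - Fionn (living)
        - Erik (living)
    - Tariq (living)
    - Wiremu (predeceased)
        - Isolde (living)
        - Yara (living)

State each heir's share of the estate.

Priya first takes 50,000, leaving a balance of 1,680,000. Priya then takes one-third of the balance (560,000), for a total of 610,000. The remaining 1,120,000 passes to the descendants.
The descendants' portion (1,120,000) is divided into 4 shares of 280,000: Freya and Tariq each take 280,000; Ansel's 280,000 share passes to Ansel's issue; Wiremu's 280,000 share passes to Wiremu's issue.
Ansel's share (280,000) is divided into 2 shares of 140,000: Fionn and Erik each take 140,000.
Wiremu's share (280,000) is divided into 2 shares of 140,000: Isolde and Yara each take 140,000.

Priya: 610,000; Freya: 280,000; Fionn: 140,000; Erik: 140,000; Tariq: 280,000; Isolde: 140,000; Yara: 140,000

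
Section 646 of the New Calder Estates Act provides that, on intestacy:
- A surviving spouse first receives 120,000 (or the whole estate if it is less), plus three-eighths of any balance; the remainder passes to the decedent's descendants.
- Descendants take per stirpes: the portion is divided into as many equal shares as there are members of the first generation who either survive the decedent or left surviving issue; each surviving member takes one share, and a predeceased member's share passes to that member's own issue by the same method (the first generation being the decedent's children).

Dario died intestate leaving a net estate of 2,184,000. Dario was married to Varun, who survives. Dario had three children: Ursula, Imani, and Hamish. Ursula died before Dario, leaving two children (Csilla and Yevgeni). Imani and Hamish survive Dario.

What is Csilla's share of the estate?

Varun first takes 120,000, leaving a balance of 2,064,000. Varun then takes three-eighths of the balance (774,000), for a total of 894,000. The remaining 1,290,000 passes to the descendants.
The descendants' portion (1,290,000) is divided into 3 shares of 430,000: Imani and Hamish each take 430,000; Ursula's 430,000 share passes to Ursula's issue.
Ursula's share (430,000) is divided into 2 shares of 215,000: Csilla and Yevgeni each take 215,000.

Csilla receives 215,000.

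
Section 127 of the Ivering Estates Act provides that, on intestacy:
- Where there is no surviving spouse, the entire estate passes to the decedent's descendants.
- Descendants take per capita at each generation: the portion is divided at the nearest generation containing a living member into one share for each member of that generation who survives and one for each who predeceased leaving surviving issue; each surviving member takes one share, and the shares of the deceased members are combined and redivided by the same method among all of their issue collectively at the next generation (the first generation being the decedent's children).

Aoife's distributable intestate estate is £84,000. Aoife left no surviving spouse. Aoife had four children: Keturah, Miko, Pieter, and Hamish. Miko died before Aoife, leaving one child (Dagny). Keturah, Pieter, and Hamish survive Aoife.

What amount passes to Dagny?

The entire £84,000 passes to the descendants.
That amount (£84,000) is divided at the children's generation into 4 shares of £21,000. Keturah, Pieter, and Hamish each take £21,000. The remaining share for the deceased Miko (£21,000) is carried to the next generation.
That pool (£21,000) passes entirely to Dagny, the sole taker at the grandchildren's generation.

Dagny receives £21,000.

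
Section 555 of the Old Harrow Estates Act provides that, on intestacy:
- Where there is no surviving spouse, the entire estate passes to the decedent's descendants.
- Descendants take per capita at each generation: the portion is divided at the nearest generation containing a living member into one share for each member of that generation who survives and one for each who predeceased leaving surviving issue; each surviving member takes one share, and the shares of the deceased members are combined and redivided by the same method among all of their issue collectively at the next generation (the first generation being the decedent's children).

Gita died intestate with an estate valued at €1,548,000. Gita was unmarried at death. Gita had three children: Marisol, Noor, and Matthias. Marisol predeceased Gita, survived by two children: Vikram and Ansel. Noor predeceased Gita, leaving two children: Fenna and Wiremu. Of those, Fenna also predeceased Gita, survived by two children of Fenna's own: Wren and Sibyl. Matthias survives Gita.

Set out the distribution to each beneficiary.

The entire €1,548,000 passes to the descendants.
That amount (€1,548,000) is divided at the children's generation into 3 shares of €516,000. Matthias takes €516,000. The 2 shares of the deceased (Marisol and Noor) are combined into a pool of €1,032,000.
That pool (€1,032,000) is divided at the grandchildren's generation into 4 shares of €258,000. Vikram, Ansel, and Wiremu each take €258,000. The remaining share for the deceased Fenna (€258,000) is carried to the next generation.
That pool (€258,000) is divided at the great-grandchildren's generation equally among Wren and Sibyl: €129,000 each.

Vikram: €258,000; Ansel: €258,000; Wren: €129,000; Sibyl: €129,000; Wiremu: €258,000; Matthias: €516,000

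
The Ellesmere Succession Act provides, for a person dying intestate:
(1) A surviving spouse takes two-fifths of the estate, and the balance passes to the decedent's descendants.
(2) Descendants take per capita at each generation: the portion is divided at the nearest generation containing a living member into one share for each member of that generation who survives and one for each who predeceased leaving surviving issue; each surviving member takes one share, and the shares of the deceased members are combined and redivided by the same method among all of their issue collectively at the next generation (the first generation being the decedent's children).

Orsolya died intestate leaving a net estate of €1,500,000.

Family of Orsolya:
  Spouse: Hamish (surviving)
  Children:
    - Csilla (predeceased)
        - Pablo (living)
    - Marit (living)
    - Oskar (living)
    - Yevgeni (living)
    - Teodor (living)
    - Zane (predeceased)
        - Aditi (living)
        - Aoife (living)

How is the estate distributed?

Hamish: €600,000; Pablo: €100,000; Marit: €150,000; Oskar: €150,000; Yevgeni: €150,000; Teodor: €150,000; Aditi: €100,000; Aoife: €100,000

Hamish takes two-fifths of €1,500,000 = €600,000. The remaining €900,000 passes to the descendants.
The descendants' portion (€900,000) is divided at the children's generation into 6 shares of €150,000. Marit, Oskar, Yevgeni, and Teodor each take €150,000. The 2 shares of the deceased (Csilla and Zane) are combined into a pool of €300,000.
That pool (€300,000) is divided at the grandchildren's generation equally among Pablo, Aditi, and Aoife: €100,000 each.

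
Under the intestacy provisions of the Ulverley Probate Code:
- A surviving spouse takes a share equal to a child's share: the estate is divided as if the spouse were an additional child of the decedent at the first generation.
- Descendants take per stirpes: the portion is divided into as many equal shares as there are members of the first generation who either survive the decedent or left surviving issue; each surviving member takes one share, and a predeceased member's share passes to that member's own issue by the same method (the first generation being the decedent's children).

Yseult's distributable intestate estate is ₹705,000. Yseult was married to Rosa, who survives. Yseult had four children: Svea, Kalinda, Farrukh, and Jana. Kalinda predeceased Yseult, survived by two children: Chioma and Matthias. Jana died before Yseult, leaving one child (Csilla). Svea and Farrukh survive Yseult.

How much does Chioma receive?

Chioma receives ₹70,500.

The spouse counts as an additional share at the children's level, so there are 5 primary shares of ₹141,000. Rosa takes one such share (₹141,000).
The children's combined portion (₹564,000) is divided into 4 shares of ₹141,000: Svea and Farrukh each take ₹141,000; Kalinda's ₹141,000 share passes to Kalinda's issue; Jana's ₹141,000 share passes to Jana's issue.
Kalinda's share (₹141,000) is divided into 2 shares of ₹70,500: Chioma and Matthias each take ₹70,500.
Jana's share (₹141,000) passes entirely to Csilla.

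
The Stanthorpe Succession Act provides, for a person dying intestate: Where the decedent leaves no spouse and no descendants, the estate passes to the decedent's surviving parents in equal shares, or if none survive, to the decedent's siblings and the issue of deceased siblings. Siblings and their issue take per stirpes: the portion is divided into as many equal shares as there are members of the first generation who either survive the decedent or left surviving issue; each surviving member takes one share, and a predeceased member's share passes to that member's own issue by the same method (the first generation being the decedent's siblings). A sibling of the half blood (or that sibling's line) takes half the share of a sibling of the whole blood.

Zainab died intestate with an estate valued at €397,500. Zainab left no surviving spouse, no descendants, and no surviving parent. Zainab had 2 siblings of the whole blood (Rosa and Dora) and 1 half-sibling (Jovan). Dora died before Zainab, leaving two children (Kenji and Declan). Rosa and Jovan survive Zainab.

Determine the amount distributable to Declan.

Declan receives €79,500.

The entire €397,500 passes to the siblings and their issue.
Counting each half-blood sibling's line as half a unit, there are 5/2 units in €397,500, so one unit is €159,000. Whole-blood lines (Rosa and Dora) take €159,000 each; half-blood lines (Jovan) take €79,500 each.
Dora's share (€159,000) is divided into 2 shares of €79,500: Kenji and Declan each take €79,500.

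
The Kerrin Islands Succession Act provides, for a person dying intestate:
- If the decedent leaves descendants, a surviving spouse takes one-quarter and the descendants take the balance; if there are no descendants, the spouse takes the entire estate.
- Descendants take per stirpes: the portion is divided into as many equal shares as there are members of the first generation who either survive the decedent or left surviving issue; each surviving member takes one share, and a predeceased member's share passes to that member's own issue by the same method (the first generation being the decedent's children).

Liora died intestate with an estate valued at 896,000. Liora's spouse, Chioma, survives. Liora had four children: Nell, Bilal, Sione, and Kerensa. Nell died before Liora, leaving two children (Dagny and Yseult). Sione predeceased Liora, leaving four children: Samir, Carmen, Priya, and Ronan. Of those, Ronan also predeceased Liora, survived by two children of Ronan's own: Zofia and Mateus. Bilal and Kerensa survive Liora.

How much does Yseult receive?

Chioma takes one-quarter of 896,000 = 224,000. The remaining 672,000 passes to the descendants.
The descendants' portion (672,000) is divided into 4 shares of 168,000: Bilal and Kerensa each take 168,000; Nell's 168,000 share passes to Nell's issue; Sione's 168,000 share passes to Sione's issue.
Nell's share (168,000) is divided into 2 shares of 84,000: Dagny and Yseult each take 84,000.
Sione's share (168,000) is divided into 4 shares of 42,000: Samir, Carmen, and Priya each take 42,000; Ronan's 42,000 share passes to Ronan's issue.
Ronan's share (42,000) is divided into 2 shares of 21,000: Zofia and Mateus each take 21,000.

Yseult receives 84,000.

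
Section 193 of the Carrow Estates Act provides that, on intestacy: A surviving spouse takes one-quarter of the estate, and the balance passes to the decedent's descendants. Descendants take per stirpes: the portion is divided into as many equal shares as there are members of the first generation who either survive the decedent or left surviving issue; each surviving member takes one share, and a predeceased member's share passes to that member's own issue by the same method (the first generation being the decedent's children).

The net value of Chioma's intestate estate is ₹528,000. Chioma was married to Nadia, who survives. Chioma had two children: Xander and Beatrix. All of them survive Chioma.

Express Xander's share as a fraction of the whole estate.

Nadia takes one-quarter of ₹528,000 = ₹132,000. The remaining ₹396,000 passes to the descendants.
The descendants' portion (₹396,000) is divided into 2 shares of ₹198,000: Xander and Beatrix each take ₹198,000.

Xander receives 3/8 of the estate.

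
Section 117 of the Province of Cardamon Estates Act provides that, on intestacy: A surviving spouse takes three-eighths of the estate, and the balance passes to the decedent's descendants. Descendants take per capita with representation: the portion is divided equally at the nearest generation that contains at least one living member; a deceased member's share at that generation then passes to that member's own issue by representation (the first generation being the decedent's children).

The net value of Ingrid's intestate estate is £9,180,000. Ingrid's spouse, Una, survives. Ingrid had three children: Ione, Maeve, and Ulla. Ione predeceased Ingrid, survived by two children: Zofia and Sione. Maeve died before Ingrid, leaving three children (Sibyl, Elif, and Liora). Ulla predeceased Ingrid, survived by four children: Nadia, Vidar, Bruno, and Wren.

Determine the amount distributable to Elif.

Elif receives £637,500.

Una takes three-eighths of £9,180,000 = £3,442,500. The remaining £5,737,500 passes to the descendants.
No child survives, so the initial division is made at the grandchildren's generation.
The descendants' portion (£5,737,500) is divided into 9 shares of £637,500: Zofia, Sione, Sibyl, Elif, Liora, Nadia, Vidar, Bruno, and Wren each take £637,500.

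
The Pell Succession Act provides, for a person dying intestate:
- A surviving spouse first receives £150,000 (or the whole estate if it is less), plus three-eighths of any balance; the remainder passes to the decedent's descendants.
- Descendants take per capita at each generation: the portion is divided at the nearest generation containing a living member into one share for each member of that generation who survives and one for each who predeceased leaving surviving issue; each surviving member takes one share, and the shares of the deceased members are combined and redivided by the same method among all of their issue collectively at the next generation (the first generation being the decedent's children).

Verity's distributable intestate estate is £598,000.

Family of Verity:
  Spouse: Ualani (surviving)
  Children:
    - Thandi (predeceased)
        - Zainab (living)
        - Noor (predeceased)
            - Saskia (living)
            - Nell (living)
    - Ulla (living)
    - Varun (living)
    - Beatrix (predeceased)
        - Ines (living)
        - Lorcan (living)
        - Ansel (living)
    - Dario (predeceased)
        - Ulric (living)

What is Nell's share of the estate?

Nell receives £14,000.

Ualani first takes £150,000, leaving a balance of £448,000. Ualani then takes three-eighths of the balance (£168,000), for a total of £318,000. The remaining £280,000 passes to the descendants.
The descendants' portion (£280,000) is divided at the children's generation into 5 shares of £56,000. Ulla and Varun each take £56,000. The 3 shares of the deceased (Thandi, Beatrix, and Dario) are combined into a pool of £168,000.
That pool (£168,000) is divided at the grandchildren's generation into 6 shares of £28,000. Zainab, Ines, Lorcan, Ansel, and Ulric each take £28,000. The remaining share for the deceased Noor (£28,000) is carried to the next generation.
That pool (£28,000) is divided at the great-grandchildren's generation equally among Saskia and Nell: £14,000 each.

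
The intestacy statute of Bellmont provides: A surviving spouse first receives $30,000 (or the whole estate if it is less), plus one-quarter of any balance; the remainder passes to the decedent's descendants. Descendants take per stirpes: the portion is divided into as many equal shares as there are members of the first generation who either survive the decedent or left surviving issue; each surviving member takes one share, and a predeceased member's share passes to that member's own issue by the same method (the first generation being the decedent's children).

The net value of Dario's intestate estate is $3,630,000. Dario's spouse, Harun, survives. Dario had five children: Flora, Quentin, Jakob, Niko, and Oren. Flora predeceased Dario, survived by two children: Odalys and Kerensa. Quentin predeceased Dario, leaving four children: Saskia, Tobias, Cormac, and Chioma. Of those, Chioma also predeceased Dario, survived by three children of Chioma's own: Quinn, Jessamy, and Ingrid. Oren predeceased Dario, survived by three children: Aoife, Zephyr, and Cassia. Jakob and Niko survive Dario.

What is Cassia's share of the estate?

Cassia receives $180,000.

Harun first takes $30,000, leaving a balance of $3,600,000. Harun then takes one-quarter of the balance ($900,000), for a total of $930,000. The remaining $2,700,000 passes to the descendants.
The descendants' portion ($2,700,000) is divided into 5 shares of $540,000: Jakob and Niko each take $540,000; Flora's $540,000 share passes to Flora's issue; Quentin's $540,000 share passes to Quentin's issue; Oren's $540,000 share passes to Oren's issue.
Flora's share ($540,000) is divided into 2 shares of $270,000: Odalys and Kerensa each take $270,000.
Quentin's share ($540,000) is divided into 4 shares of $135,000: Saskia, Tobias, and Cormac each take $135,000; Chioma's $135,000 share passes to Chioma's issue.
Chioma's share ($135,000) is divided into 3 shares of $45,000: Quinn, Jessamy, and Ingrid each take $45,000.
Oren's share ($540,000) is divided into 3 shares of $180,000: Aoife, Zephyr, and Cassia each take $180,000.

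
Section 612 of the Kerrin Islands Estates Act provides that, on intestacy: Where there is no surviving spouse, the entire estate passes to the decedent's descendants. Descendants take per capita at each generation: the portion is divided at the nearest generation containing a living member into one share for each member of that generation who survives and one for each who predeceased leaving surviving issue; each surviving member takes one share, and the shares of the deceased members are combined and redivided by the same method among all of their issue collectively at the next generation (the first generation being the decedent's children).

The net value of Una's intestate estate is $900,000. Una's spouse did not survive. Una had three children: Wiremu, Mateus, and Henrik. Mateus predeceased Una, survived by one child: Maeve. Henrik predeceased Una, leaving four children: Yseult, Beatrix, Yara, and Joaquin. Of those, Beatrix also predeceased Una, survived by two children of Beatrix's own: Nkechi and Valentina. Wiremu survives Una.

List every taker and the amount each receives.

Wiremu: $300,000; Maeve: $120,000; Yseult: $120,000; Nkechi: $60,000; Valentina: $60,000; Yara: $120,000; Joaquin: $120,000

The entire $900,000 passes to the descendants.
That amount ($900,000) is divided at the children's generation into 3 shares of $300,000. Wiremu takes $300,000. The 2 shares of the deceased (Mateus and Henrik) are combined into a pool of $600,000.
That pool ($600,000) is divided at the grandchildren's generation into 5 shares of $120,000. Maeve, Yseult, Yara, and Joaquin each take $120,000. The remaining share for the deceased Beatrix ($120,000) is carried to the next generation.
That pool ($120,000) is divided at the great-grandchildren's generation equally among Nkechi and Valentina: $60,000 each.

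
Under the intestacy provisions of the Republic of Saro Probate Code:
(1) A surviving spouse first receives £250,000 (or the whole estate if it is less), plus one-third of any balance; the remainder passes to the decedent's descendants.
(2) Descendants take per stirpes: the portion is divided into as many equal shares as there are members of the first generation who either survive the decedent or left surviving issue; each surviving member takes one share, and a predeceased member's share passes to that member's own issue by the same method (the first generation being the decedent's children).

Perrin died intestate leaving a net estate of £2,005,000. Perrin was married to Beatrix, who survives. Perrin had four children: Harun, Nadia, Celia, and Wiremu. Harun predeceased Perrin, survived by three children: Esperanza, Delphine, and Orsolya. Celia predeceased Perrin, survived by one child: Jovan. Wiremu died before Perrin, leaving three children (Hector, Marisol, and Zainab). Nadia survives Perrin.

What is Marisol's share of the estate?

Marisol receives £97,500.

Beatrix first takes £250,000, leaving a balance of £1,755,000. Beatrix then takes one-third of the balance (£585,000), for a total of £835,000. The remaining £1,170,000 passes to the descendants.
The descendants' portion (£1,170,000) is divided into 4 shares of £292,500: Nadia takes £292,500; Harun's £292,500 share passes to Harun's issue; Celia's £292,500 share passes to Celia's issue; Wiremu's £292,500 share passes to Wiremu's issue.
Harun's share (£292,500) is divided into 3 shares of £97,500: Esperanza, Delphine, and Orsolya each take £97,500.
Celia's share (£292,500) passes entirely to Jovan.
Wiremu's share (£292,500) is divided into 3 shares of £97,500: Hector, Marisol, and Zainab each take £97,500.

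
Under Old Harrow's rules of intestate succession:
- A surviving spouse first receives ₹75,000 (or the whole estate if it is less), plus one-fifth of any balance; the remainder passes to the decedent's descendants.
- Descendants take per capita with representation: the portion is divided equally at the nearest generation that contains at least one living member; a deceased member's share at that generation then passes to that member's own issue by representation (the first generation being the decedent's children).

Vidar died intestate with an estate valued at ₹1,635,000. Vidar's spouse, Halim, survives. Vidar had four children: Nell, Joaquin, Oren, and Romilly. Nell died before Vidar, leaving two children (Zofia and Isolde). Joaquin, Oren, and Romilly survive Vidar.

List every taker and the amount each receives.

Halim first takes ₹75,000, leaving a balance of ₹1,560,000. Halim then takes one-fifth of the balance (₹312,000), for a total of ₹387,000. The remaining ₹1,248,000 passes to the descendants.
The descendants' portion (₹1,248,000) is divided into 4 shares of ₹312,000: Joaquin, Oren, and Romilly each take ₹312,000; Nell's ₹312,000 share passes to Nell's issue.
Nell's share (₹312,000) is divided into 2 shares of ₹156,000: Zofia and Isolde each take ₹156,000.

Halim: ₹387,000; Zofia: ₹156,000; Isolde: ₹156,000; Joaquin: ₹312,000; Oren: ₹312,000; Romilly: ₹312,000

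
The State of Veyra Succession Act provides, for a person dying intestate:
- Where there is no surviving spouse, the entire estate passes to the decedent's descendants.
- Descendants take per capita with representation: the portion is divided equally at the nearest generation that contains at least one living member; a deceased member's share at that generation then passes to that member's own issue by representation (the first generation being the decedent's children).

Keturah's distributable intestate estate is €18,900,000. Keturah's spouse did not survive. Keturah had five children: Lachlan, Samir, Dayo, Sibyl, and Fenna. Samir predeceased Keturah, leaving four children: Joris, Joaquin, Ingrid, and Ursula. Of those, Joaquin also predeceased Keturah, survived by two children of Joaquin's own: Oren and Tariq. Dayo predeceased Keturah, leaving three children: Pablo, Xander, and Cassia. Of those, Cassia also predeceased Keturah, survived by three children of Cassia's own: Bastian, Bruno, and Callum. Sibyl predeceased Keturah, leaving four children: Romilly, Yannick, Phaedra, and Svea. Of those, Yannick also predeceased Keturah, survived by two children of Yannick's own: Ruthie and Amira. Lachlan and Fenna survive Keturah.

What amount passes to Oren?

Oren receives €472,500.

The entire €18,900,000 passes to the descendants.
That amount (€18,900,000) is divided into 5 shares of €3,780,000: Lachlan and Fenna each take €3,780,000; Samir's €3,780,000 share passes to Samir's issue; Dayo's €3,780,000 share passes to Dayo's issue; Sibyl's €3,780,000 share passes to Sibyl's issue.
Samir's share (€3,780,000) is divided into 4 shares of €945,000: Joris, Ingrid, and Ursula each take €945,000; Joaquin's €945,000 share passes to Joaquin's issue.
Joaquin's share (€945,000) is divided into 2 shares of €472,500: Oren and Tariq each take €472,500.
Dayo's share (€3,780,000) is divided into 3 shares of €1,260,000: Pablo and Xander each take €1,260,000; Cassia's €1,260,000 share passes to Cassia's issue.
Cassia's share (€1,260,000) is divided into 3 shares of €420,000: Bastian, Bruno, and Callum each take €420,000.
Sibyl's share (€3,780,000) is divided into 4 shares of €945,000: Romilly, Phaedra, and Svea each take €945,000; Yannick's €945,000 share passes to Yannick's issue.
Yannick's share (€945,000) is divided into 2 shares of €472,500: Ruthie and Amira each take €472,500.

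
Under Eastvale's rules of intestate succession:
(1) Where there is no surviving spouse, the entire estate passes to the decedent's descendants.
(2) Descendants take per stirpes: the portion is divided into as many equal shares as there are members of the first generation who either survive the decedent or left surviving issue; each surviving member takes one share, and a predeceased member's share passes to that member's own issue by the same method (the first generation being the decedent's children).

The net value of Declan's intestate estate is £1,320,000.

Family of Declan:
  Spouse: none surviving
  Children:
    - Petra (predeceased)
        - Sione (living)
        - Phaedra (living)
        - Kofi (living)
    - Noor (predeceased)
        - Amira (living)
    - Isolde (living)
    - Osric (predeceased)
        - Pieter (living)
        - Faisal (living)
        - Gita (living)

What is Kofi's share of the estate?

The entire £1,320,000 passes to the descendants.
That amount (£1,320,000) is divided into 4 shares of £330,000: Isolde takes £330,000; Petra's £330,000 share passes to Petra's issue; Noor's £330,000 share passes to Noor's issue; Osric's £330,000 share passes to Osric's issue.
Petra's share (£330,000) is divided into 3 shares of £110,000: Sione, Phaedra, and Kofi each take £110,000.
Noor's share (£330,000) passes entirely to Amira.
Osric's share (£330,000) is divided into 3 shares of £110,000: Pieter, Faisal, and Gita each take £110,000.

Kofi receives £110,000.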